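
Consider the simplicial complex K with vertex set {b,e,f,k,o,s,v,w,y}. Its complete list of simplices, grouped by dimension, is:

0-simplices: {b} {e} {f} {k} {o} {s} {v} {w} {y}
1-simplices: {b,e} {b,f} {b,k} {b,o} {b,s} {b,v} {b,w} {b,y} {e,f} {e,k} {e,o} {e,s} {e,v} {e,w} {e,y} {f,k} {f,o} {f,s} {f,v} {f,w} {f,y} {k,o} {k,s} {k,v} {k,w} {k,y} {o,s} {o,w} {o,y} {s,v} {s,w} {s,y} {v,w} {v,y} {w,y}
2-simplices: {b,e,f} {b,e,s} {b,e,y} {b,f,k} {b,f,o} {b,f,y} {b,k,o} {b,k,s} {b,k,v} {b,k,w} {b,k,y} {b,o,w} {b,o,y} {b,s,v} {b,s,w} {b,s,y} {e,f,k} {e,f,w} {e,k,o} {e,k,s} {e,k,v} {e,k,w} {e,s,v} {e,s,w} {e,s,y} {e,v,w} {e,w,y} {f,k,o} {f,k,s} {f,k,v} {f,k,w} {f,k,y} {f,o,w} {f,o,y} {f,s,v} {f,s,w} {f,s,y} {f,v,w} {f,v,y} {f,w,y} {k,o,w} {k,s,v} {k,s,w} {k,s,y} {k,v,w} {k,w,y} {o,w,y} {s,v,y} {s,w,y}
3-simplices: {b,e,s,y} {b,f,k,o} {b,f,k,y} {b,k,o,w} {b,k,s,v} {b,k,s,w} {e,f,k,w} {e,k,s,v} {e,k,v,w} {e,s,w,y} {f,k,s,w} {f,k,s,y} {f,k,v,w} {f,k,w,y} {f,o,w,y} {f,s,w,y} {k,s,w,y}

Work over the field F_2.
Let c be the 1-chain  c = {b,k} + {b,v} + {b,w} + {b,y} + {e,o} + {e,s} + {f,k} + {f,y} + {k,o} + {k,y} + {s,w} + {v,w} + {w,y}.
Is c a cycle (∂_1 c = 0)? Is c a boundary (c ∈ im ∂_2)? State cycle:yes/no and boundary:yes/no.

cycle:yes boundary:yes

n_0=9 n_1=35 n_2=49 n_3=17  [Z2]
∂1: piv[be,bf,bk,bo,bs,bv,bw,by] rk=8  ker:ef,ek,eo,es,ev,ew,ey,fk,fo,fs,fv,fw,fy,ko,ks,kv,kw,ky,os,ow,oy,sv,sw,sy,vw,vy,wy
∂2: piv[bef,bes,bey,bfk,bfo,bfy,bko,bks,bkv,bkw,bky,bow,boy,bsv,bsw,bsy,efk,efw,eko,ekv,ekw,evw,ewy,fks,fkv,fvy] rk=26  ker:eks,esv,esw,esy,fko,fkw,fky,fow,foy,fsv,fsw,fsy,fvw,fwy,kow,ksv,ksw,ksy,kvw,kwy,owy,svy,swy
∂3: piv[besy,bfko,bfky,bkow,bksv,bksw,efkw,eksv,ekvw,eswy,fksw,fksy,fkvw,fkwy,fowy,fswy] rk=16  ker:kswy
∂1c = 0
c vs im∂2: reduces to 0 ⇒ boundary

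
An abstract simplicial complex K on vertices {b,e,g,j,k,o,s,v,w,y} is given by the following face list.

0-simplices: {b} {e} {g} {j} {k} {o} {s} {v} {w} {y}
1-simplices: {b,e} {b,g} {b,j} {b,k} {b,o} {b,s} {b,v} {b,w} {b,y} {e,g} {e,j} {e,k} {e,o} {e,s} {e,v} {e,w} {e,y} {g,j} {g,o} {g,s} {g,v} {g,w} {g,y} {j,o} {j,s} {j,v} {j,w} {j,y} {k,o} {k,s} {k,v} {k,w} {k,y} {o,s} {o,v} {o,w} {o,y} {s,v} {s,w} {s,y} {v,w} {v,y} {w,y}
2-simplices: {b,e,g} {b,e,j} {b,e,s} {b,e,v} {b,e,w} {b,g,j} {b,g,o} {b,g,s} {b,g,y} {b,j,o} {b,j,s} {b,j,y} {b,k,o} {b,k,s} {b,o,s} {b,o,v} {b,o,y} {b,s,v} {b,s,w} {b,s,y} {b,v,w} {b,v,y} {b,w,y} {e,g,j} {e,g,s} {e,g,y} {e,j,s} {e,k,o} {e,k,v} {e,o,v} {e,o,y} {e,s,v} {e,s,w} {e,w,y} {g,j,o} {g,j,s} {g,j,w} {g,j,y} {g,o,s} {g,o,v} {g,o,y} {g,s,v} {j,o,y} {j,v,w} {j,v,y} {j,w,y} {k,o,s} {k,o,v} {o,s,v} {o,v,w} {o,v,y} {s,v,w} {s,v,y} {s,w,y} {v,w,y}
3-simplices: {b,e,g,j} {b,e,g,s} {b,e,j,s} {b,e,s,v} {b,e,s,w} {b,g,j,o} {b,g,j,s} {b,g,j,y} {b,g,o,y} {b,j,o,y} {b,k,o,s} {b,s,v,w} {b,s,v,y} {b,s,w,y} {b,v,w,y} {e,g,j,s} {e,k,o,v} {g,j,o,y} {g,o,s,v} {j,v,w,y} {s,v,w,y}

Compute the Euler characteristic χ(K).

χ(K)=1

n_0=10 n_1=43 n_2=55 n_3=21
χ=+10−43+55−21=1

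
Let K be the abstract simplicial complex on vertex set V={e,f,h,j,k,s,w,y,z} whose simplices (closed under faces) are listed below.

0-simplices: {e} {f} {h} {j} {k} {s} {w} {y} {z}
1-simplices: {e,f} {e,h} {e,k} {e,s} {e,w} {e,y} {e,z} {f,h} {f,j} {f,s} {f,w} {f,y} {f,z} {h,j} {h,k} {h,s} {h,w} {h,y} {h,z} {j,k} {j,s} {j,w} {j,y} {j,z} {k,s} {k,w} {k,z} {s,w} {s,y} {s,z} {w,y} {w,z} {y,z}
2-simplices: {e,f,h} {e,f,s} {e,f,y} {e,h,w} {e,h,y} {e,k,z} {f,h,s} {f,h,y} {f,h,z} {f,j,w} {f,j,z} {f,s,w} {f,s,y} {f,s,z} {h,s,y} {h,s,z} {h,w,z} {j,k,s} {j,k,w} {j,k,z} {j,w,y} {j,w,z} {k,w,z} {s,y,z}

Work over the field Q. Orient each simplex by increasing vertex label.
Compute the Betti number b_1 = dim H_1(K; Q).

n_0=9 n_1=33 n_2=24  [Q]
∂1: piv[ef,eh,ek,es,ew,ey,ez,fj] rk=8  ker:fh,fs,fw,fy,fz,hj,hk,hs,hw,hy,hz,jk,js,jw,jy,jz,ks,kw,kz,sw,sy,sz,wy,wz,yz
∂2: piv[efh,efs,efy,ehw,ehy,ekz,fhs,fhz,fjw,fjz,fsw,fsy,fsz,hwz,jks,jkw,jkz,jwy,jwz,syz] rk=20  ker:fhy,hsy,hsz,kwz
b_1=(33−8)−20=5

b_1=5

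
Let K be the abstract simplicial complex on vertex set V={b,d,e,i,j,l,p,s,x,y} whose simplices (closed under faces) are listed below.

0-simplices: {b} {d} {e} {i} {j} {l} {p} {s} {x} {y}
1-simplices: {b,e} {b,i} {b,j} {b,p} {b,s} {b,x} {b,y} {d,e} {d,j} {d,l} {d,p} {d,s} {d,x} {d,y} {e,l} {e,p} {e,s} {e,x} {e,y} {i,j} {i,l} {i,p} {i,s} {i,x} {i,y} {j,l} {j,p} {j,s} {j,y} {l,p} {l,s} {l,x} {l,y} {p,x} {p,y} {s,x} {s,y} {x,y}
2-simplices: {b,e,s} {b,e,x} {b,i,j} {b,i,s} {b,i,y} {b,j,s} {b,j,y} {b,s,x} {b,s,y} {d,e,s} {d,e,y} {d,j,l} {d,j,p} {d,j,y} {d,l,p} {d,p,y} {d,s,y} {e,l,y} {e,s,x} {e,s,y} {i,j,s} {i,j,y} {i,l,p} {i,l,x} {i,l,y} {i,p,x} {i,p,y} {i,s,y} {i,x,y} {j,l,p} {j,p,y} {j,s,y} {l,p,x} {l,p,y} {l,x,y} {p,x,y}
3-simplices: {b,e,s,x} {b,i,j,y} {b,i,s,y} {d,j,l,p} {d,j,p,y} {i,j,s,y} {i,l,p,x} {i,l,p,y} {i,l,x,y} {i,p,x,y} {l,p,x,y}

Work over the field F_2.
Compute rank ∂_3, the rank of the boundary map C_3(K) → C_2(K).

n_0=10 n_1=38 n_2=36 n_3=11  [Z2]
∂1: piv[be,bi,bj,bp,bs,bx,by,de,dl] rk=9  ker:dj,dp,ds,dx,dy,el,ep,es,ex,ey,ij,il,ip,is,ix,iy,jl,jp,js,jy,lp,ls,lx,ly,px,py,sx,sy,xy
∂2: piv[bes,bex,bij,bis,biy,bjs,bjy,bsx,bsy,des,dey,djl,djp,djy,dlp,dpy,dsy,ely,ilp,ilx,ily,ipx,ipy,ixy] rk=24  ker:esx,esy,ijs,ijy,isy,jlp,jpy,jsy,lpx,lpy,lxy,pxy
∂3: piv[besx,bijy,bisy,djlp,djpy,ijsy,ilpx,ilpy,ilxy,ipxy] rk=10  ker:lpxy
rk∂_3=10

rank∂_3=10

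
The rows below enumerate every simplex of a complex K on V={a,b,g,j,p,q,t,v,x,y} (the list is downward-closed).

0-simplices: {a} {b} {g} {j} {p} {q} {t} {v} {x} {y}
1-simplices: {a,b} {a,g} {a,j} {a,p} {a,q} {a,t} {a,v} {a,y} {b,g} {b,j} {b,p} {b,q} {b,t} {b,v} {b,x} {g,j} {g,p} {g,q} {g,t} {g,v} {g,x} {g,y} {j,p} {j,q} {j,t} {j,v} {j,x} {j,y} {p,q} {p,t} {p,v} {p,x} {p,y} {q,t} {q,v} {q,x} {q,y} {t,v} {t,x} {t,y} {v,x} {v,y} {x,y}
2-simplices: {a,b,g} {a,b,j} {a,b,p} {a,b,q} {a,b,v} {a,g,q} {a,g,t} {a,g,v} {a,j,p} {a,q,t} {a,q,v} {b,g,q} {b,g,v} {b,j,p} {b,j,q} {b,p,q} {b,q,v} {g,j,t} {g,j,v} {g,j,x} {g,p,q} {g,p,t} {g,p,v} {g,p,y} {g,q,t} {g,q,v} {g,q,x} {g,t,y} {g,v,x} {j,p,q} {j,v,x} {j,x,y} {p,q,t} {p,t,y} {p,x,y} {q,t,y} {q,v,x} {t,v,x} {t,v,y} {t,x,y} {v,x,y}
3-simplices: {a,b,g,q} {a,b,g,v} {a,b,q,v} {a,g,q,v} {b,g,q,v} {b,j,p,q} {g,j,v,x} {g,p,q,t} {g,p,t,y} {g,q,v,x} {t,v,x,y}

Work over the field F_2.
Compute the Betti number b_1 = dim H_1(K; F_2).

n_0=10 n_1=43 n_2=41 n_3=11  [Z2]
∂1: piv[ab,ag,aj,ap,aq,at,av,ay,bx] rk=9  ker:bg,bj,bp,bq,bt,bv,gj,gp,gq,gt,gv,gx,gy,jp,jq,jt,jv,jx,jy,pq,pt,pv,px,py,qt,qv,qx,qy,tv,tx,ty,vx,vy,xy
∂2: piv[abg,abj,abp,abq,abv,agq,agt,agv,ajp,aqt,aqv,bjq,bpq,gjt,gjv,gjx,gpq,gpt,gpv,gpy,gqx,gty,gvx,jxy,pxy,qty,tvx,tvy,txy] rk=29  ker:bgq,bgv,bjp,bqv,gqt,gqv,jpq,jvx,pqt,pty,qvx,vxy
∂3: piv[abgq,abgv,abqv,agqv,bjpq,gjvx,gpqt,gpty,gqvx,tvxy] rk=10  ker:bgqv
b_1=(43−9)−29=5

b_1=5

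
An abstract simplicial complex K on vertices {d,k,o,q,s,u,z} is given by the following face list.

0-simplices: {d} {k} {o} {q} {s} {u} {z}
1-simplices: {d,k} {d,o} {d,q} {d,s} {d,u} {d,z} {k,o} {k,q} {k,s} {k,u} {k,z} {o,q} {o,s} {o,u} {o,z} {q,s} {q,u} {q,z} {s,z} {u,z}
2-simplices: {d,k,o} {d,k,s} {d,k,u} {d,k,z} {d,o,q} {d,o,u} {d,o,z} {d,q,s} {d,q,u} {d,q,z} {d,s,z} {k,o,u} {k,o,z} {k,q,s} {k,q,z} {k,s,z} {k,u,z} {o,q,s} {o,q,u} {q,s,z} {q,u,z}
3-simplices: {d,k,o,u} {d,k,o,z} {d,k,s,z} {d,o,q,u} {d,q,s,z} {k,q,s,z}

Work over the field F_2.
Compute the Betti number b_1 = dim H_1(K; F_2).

b_1=0

n_0=7 n_1=20 n_2=21 n_3=6  [Z2]
∂1: piv[dk,do,dq,ds,du,dz] rk=6  ker:ko,kq,ks,ku,kz,oq,os,ou,oz,qs,qu,qz,sz,uz
∂2: piv[dko,dks,dku,dkz,doq,dou,doz,dqs,dqu,dqz,dsz,kqs,kuz,oqs] rk=14  ker:kou,koz,kqz,ksz,oqu,qsz,quz
∂3: piv[dkou,dkoz,dksz,doqu,dqsz,kqsz] rk=6
b_1=(20−6)−14=0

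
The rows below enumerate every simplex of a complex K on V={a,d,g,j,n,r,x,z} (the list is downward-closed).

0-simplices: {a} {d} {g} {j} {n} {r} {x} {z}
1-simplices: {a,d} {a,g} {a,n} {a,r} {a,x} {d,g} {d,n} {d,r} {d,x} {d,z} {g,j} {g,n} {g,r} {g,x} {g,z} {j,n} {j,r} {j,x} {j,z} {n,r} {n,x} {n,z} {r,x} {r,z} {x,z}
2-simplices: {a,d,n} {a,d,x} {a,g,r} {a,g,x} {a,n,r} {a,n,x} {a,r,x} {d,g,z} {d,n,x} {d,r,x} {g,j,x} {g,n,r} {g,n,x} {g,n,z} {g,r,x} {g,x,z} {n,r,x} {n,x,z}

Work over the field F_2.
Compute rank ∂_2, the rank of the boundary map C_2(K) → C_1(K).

rank∂_2=13

n_0=8 n_1=25 n_2=18  [Z2]
∂1: piv[ad,ag,an,ar,ax,dz,gj] rk=7  ker:dg,dn,dr,dx,gn,gr,gx,gz,jn,jr,jx,jz,nr,nx,nz,rx,rz,xz
∂2: piv[adn,adx,agr,agx,anr,anx,arx,dgz,drx,gjx,gnr,gnz,gxz] rk=13  ker:dnx,gnx,grx,nrx,nxz
rk∂_2=13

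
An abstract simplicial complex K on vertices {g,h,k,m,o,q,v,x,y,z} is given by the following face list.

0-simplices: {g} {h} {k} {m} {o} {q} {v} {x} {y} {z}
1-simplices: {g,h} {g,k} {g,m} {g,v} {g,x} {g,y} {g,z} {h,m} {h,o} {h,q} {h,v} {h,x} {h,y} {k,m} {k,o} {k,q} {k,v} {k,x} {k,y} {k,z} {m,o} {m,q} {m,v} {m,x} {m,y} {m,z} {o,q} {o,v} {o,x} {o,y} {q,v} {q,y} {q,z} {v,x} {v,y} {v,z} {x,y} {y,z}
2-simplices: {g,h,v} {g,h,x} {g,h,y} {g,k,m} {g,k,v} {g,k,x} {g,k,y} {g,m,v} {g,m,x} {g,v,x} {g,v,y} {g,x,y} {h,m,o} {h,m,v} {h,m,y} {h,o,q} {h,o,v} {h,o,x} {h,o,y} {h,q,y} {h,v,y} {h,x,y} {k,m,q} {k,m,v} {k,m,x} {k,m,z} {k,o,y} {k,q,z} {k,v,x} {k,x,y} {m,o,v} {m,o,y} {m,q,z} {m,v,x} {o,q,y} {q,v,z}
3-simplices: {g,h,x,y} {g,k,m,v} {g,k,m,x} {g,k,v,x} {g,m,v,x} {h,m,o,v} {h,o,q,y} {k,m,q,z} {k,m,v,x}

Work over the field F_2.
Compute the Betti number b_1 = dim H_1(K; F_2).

b_1=4

n_0=10 n_1=38 n_2=36 n_3=9  [Z2]
∂1: piv[gh,gk,gm,gv,gx,gy,gz,ho,hq] rk=9  ker:hm,hv,hx,hy,km,ko,kq,kv,kx,ky,kz,mo,mq,mv,mx,my,mz,oq,ov,ox,oy,qv,qy,qz,vx,vy,vz,xy,yz
∂2: piv[ghv,ghx,ghy,gkm,gkv,gkx,gky,gmv,gmx,gvx,gvy,gxy,hmo,hmv,hmy,hoq,hov,hox,hoy,hqy,kmq,kmz,koy,kqz,qvz] rk=25  ker:hvy,hxy,kmv,kmx,kvx,kxy,mov,moy,mqz,mvx,oqy
∂3: piv[ghxy,gkmv,gkmx,gkvx,gmvx,hmov,hoqy,kmqz] rk=8  ker:kmvx
b_1=(38−9)−25=4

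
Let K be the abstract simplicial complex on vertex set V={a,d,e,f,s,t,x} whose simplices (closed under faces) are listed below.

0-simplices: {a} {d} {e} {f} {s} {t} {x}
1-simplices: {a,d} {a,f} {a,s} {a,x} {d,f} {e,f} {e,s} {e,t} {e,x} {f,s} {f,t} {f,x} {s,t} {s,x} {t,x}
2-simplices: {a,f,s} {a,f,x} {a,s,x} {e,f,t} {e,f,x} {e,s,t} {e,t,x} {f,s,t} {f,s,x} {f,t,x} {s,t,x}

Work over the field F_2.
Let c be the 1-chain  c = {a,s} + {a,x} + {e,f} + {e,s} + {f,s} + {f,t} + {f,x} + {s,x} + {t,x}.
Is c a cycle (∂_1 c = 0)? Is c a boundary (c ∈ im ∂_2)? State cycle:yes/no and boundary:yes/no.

n_0=7 n_1=15 n_2=11  [Z2]
∂1: piv[ad,af,as,ax,ef,et] rk=6  ker:df,es,ex,fs,ft,fx,st,sx,tx
∂2: piv[afs,afx,asx,eft,efx,est,etx,fst] rk=8  ker:fsx,ftx,stx
∂1c = 0
c vs im∂2: reduces to 0 ⇒ boundary

cycle:yes boundary:yes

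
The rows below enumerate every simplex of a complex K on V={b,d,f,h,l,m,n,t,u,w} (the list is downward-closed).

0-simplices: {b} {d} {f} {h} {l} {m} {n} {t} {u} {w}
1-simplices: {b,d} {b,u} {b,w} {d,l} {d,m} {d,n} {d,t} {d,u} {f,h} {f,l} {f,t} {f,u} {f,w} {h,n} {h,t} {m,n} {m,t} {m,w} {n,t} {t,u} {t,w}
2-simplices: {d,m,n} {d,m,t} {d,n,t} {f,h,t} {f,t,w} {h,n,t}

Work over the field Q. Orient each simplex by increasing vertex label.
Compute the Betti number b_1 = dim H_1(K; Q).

b_1=6

n_0=10 n_1=21 n_2=6  [Q]
∂1: piv[bd,bu,bw,dl,dm,dn,dt,fh,fl] rk=9  ker:du,ft,fu,fw,hn,ht,mn,mt,mw,nt,tu,tw
∂2: piv[dmn,dmt,dnt,fht,ftw,hnt] rk=6
b_1=(21−9)−6=6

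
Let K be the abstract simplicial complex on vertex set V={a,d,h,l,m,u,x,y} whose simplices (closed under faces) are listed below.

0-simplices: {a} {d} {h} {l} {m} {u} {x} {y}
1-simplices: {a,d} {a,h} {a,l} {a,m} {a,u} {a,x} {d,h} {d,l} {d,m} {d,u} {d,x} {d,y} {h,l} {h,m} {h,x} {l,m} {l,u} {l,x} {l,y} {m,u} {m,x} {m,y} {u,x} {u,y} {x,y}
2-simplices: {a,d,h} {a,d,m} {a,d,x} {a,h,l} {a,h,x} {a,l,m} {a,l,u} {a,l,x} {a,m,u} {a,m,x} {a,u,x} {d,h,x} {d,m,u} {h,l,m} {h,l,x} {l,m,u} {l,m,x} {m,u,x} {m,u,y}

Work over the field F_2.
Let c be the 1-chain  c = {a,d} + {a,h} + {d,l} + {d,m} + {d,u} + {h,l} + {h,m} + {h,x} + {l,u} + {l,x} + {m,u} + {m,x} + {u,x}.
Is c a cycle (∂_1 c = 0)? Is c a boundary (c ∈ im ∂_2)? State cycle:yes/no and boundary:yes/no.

n_0=8 n_1=25 n_2=19  [Z2]
∂1: piv[ad,ah,al,am,au,ax,dy] rk=7  ker:dh,dl,dm,du,dx,hl,hm,hx,lm,lu,lx,ly,mu,mx,my,ux,uy,xy
∂2: piv[adh,adm,adx,ahl,ahx,alm,alu,alx,amu,amx,aux,dmu,hlm,muy] rk=14  ker:dhx,hlx,lmu,lmx,mux
∂1c = 0
c vs im∂2: residual ≠ 0 ⇒ not boundary

cycle:yes boundary:no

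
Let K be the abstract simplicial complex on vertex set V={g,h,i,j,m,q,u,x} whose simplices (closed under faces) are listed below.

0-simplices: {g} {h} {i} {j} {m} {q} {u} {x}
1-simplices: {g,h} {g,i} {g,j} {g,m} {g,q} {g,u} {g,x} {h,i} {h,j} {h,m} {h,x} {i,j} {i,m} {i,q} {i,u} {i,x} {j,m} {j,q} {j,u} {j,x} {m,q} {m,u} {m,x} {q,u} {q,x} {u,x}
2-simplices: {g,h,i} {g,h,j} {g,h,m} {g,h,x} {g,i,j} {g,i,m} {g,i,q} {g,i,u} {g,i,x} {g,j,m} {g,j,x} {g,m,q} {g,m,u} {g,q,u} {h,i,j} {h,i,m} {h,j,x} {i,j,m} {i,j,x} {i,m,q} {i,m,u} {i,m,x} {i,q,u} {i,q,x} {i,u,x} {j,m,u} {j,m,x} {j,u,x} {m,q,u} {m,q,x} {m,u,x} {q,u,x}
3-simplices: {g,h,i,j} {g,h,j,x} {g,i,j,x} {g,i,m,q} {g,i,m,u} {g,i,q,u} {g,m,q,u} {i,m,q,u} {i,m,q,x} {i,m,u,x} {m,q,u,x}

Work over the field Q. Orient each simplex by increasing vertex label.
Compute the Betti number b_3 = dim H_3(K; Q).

n_0=8 n_1=26 n_2=32 n_3=11  [Q]
∂1: piv[gh,gi,gj,gm,gq,gu,gx] rk=7  ker:hi,hj,hm,hx,ij,im,iq,iu,ix,jm,jq,ju,jx,mq,mu,mx,qu,qx,ux
∂2: piv[ghi,ghj,ghm,ghx,gij,gim,giq,giu,gix,gjm,gjx,gmq,gmu,gqu,imx,iqx,iux,jmu] rk=18  ker:hij,him,hjx,ijm,ijx,imq,imu,iqu,jmx,jux,mqu,mqx,mux,qux
∂3: piv[ghij,ghjx,gijx,gimq,gimu,giqu,gmqu,imqx,imux,mqux] rk=10  ker:imqu
b_3=(11−10)−0=1

b_3=1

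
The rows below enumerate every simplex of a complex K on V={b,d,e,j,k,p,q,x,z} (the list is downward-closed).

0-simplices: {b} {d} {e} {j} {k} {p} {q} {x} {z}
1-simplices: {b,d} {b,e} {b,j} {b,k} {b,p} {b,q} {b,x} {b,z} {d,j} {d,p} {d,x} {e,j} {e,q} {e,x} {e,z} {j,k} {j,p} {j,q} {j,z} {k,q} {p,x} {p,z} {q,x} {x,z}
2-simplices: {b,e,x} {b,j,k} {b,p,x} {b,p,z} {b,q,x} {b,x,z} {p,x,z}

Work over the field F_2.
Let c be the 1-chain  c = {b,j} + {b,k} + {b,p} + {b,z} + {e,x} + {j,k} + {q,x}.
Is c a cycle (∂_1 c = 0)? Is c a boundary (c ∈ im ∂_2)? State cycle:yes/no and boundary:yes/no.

cycle:no boundary:no

n_0=9 n_1=24 n_2=7  [Z2]
∂1: piv[bd,be,bj,bk,bp,bq,bx,bz] rk=8  ker:dj,dp,dx,ej,eq,ex,ez,jk,jp,jq,jz,kq,px,pz,qx,xz
∂2: piv[bex,bjk,bpx,bpz,bqx,bxz] rk=6  ker:pxz
∂1c = {e} + {p} + {q} + {z}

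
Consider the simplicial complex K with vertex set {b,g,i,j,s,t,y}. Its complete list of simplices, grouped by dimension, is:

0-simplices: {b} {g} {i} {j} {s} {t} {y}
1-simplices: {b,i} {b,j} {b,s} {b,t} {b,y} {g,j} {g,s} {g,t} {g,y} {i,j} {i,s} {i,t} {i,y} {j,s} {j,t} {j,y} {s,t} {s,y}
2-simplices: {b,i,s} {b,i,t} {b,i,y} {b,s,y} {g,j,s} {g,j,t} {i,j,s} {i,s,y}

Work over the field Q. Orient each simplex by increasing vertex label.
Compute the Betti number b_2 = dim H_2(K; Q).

n_0=7 n_1=18 n_2=8  [Q]
∂1: piv[bi,bj,bs,bt,by,gj] rk=6  ker:gs,gt,gy,ij,is,it,iy,js,jt,jy,st,sy
∂2: piv[bis,bit,biy,bsy,gjs,gjt,ijs] rk=7  ker:isy
b_2=(8−7)−0=1

b_2=1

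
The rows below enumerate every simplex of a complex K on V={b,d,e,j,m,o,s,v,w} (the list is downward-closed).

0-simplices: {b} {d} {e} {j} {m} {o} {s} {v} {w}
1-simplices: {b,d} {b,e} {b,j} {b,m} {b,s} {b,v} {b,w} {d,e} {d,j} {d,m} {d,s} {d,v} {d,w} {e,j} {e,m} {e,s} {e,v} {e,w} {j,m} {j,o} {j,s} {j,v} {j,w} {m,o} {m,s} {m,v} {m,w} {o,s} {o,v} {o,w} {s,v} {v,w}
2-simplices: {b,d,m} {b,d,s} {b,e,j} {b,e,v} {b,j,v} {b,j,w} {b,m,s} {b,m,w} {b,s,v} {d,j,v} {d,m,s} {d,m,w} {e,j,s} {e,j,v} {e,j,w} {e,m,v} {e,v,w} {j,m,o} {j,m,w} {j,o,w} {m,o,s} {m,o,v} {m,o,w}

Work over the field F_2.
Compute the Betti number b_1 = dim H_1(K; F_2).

b_1=4

n_0=9 n_1=32 n_2=23  [Z2]
∂1: piv[bd,be,bj,bm,bs,bv,bw,jo] rk=8  ker:de,dj,dm,ds,dv,dw,ej,em,es,ev,ew,jm,js,jv,jw,mo,ms,mv,mw,os,ov,ow,sv,vw
∂2: piv[bdm,bds,bej,bev,bjv,bjw,bms,bmw,bsv,djv,dmw,ejs,ejw,emv,evw,jmo,jmw,jow,mos,mov] rk=20  ker:dms,ejv,mow
b_1=(32−8)−20=4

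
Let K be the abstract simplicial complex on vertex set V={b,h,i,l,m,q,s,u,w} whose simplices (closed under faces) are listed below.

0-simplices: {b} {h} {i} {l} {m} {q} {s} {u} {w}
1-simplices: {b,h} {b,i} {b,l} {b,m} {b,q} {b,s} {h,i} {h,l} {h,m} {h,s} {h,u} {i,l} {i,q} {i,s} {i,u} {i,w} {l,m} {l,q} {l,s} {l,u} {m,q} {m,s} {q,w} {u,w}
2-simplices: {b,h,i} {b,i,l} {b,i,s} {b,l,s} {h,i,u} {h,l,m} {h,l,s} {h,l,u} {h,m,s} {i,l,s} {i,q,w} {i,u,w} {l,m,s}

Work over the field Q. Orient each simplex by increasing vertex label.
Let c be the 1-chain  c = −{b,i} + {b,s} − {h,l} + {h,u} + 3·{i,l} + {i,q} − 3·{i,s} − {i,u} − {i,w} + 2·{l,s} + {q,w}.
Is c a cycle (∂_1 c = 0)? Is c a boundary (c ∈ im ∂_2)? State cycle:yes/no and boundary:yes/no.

n_0=9 n_1=24 n_2=13  [Q]
∂1: piv[bh,bi,bl,bm,bq,bs,hu,iw] rk=8  ker:hi,hl,hm,hs,il,iq,is,iu,lm,lq,ls,lu,mq,ms,qw,uw
∂2: piv[bhi,bil,bis,bls,hiu,hlm,hls,hlu,hms,iqw,iuw] rk=11  ker:ils,lms
∂1c = 0
c vs im∂2: residual ≠ 0 ⇒ not boundary

cycle:yes boundary:no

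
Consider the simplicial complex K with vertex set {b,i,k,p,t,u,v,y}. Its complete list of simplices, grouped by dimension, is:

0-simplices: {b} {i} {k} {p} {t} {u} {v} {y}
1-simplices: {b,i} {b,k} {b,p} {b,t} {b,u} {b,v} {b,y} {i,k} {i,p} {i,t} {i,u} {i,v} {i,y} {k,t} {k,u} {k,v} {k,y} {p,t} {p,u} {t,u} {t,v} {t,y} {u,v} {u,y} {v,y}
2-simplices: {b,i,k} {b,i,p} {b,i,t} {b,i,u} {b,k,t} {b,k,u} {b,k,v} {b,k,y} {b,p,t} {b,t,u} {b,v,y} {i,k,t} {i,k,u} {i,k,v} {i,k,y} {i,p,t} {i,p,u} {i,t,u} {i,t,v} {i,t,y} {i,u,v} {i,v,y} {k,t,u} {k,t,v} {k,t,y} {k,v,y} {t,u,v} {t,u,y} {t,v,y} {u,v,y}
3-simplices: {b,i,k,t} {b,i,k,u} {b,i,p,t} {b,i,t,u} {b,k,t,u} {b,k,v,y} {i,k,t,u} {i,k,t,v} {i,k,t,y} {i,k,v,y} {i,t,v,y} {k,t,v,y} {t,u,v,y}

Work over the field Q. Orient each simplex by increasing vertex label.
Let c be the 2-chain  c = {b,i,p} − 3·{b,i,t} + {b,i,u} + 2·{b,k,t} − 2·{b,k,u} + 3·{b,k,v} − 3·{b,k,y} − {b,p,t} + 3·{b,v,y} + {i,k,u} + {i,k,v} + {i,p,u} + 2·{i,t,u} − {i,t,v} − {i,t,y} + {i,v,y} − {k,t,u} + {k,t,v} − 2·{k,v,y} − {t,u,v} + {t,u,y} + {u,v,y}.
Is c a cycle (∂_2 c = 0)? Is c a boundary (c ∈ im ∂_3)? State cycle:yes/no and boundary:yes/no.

n_0=8 n_1=25 n_2=30 n_3=13  [Q]
∂1: piv[bi,bk,bp,bt,bu,bv,by] rk=7  ker:ik,ip,it,iu,iv,iy,kt,ku,kv,ky,pt,pu,tu,tv,ty,uv,uy,vy
∂2: piv[bik,bip,bit,biu,bkt,bku,bkv,bky,bpt,btu,bvy,ikv,iky,ipu,itv,ity,iuv,tuy] rk=18  ker:ikt,iku,ipt,itu,ivy,ktu,ktv,kty,kvy,tuv,tvy,uvy
∂3: piv[bikt,biku,bipt,bitu,bktu,bkvy,iktv,ikty,ikvy,itvy,tuvy] rk=11  ker:iktu,ktvy
∂2c = −{b,i} − 2·{b,p} + 2·{b,t} + {b,u} + 2·{i,k} + 2·{i,p} − 3·{i,t} − 3·{i,u} + {i,v} + 2·{k,t} + {k,v} − {k,y} − {p,t} + {p,u} + {t,u} + {t,v} − 2·{t,y} + 3·{v,y}

cycle:no boundary:no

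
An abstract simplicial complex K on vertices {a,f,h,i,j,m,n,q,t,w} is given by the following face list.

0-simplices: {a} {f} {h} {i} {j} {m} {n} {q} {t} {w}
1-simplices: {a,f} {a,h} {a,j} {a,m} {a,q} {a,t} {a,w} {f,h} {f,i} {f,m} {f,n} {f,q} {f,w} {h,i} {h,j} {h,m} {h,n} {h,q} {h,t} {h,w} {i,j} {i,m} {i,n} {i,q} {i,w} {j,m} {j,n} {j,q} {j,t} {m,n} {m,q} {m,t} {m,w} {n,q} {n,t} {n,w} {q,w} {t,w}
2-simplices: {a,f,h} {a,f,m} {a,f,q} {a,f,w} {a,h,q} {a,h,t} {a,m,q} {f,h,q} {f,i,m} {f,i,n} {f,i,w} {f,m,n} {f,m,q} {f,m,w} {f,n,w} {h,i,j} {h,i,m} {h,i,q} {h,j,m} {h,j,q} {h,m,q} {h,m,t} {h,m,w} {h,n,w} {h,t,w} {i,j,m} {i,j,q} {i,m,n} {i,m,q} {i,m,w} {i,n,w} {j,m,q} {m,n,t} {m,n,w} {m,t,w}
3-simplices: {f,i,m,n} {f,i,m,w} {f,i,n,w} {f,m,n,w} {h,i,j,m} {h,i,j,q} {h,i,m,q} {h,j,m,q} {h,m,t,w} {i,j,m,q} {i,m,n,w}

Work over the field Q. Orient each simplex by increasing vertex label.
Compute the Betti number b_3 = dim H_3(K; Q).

b_3=2

n_0=10 n_1=38 n_2=35 n_3=11  [Q]
∂1: piv[af,ah,aj,am,aq,at,aw,fi,fn] rk=9  ker:fh,fm,fq,fw,hi,hj,hm,hn,hq,ht,hw,ij,im,in,iq,iw,jm,jn,jq,jt,mn,mq,mt,mw,nq,nt,nw,qw,tw
∂2: piv[afh,afm,afq,afw,ahq,aht,amq,fim,fin,fiw,fmn,fmw,fnw,hij,him,hiq,hjm,hjq,hmq,hmt,hmw,hnw,htw,mnt] rk=24  ker:fhq,fmq,ijm,ijq,imn,imq,imw,inw,jmq,mnw,mtw
∂3: piv[fimn,fimw,finw,fmnw,hijm,hijq,himq,hjmq,hmtw] rk=9  ker:ijmq,imnw
b_3=(11−9)−0=2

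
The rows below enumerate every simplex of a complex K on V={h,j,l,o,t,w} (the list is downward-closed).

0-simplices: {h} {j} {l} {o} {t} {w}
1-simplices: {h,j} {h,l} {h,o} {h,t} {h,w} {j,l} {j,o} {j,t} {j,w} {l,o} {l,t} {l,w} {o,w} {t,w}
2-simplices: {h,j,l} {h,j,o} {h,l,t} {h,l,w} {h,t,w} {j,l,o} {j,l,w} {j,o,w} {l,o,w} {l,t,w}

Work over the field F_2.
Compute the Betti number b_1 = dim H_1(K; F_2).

b_1=1

n_0=6 n_1=14 n_2=10  [Z2]
∂1: piv[hj,hl,ho,ht,hw] rk=5  ker:jl,jo,jt,jw,lo,lt,lw,ow,tw
∂2: piv[hjl,hjo,hlt,hlw,htw,jlo,jlw,jow] rk=8  ker:low,ltw
b_1=(14−5)−8=1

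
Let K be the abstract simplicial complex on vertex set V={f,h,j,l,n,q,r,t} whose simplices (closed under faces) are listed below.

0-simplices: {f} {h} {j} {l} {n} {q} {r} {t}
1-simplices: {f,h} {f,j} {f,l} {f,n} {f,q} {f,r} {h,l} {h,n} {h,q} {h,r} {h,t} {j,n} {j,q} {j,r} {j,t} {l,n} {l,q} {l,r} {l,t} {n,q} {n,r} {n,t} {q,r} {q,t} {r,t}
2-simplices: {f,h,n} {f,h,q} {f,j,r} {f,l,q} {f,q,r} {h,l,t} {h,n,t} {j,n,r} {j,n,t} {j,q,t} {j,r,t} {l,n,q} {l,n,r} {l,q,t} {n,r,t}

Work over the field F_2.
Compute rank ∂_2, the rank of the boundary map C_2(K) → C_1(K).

rank∂_2=14

n_0=8 n_1=25 n_2=15  [Z2]
∂1: piv[fh,fj,fl,fn,fq,fr,ht] rk=7  ker:hl,hn,hq,hr,jn,jq,jr,jt,ln,lq,lr,lt,nq,nr,nt,qr,qt,rt
∂2: piv[fhn,fhq,fjr,flq,fqr,hlt,hnt,jnr,jnt,jqt,jrt,lnq,lnr,lqt] rk=14  ker:nrt
rk∂_2=14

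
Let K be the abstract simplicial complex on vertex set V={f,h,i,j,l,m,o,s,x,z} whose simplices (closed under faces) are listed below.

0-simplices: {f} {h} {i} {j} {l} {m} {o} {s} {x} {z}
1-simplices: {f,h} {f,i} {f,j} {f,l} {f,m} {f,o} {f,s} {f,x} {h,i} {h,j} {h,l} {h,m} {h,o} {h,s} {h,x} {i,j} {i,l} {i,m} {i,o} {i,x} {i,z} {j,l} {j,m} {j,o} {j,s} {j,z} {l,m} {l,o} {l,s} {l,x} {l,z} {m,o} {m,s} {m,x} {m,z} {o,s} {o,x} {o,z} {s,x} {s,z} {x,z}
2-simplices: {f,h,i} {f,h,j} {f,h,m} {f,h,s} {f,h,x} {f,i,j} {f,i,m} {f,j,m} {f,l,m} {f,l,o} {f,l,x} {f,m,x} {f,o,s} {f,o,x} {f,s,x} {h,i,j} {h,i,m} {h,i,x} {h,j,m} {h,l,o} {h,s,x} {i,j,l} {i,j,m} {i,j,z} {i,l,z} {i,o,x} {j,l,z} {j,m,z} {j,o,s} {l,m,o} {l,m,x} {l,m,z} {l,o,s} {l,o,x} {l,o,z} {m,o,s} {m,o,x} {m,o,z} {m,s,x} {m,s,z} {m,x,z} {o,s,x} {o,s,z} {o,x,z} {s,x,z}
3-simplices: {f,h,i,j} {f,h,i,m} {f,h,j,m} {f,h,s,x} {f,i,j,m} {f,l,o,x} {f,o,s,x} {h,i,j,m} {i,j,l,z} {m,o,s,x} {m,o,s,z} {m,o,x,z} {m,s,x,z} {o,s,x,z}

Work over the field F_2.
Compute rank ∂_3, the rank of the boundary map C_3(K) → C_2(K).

rank∂_3=12

n_0=10 n_1=41 n_2=45 n_3=14  [Z2]
∂1: piv[fh,fi,fj,fl,fm,fo,fs,fx,iz] rk=9  ker:hi,hj,hl,hm,ho,hs,hx,ij,il,im,io,ix,jl,jm,jo,js,jz,lm,lo,ls,lx,lz,mo,ms,mx,mz,os,ox,oz,sx,sz,xz
∂2: piv[fhi,fhj,fhm,fhs,fhx,fij,fim,fjm,flm,flo,flx,fmx,fos,fox,fsx,hix,hlo,ijl,ijz,ilz,iox,jmz,jos,lmo,lmz,los,loz,mos,msz,mxz] rk=30  ker:hij,him,hjm,hsx,ijm,jlz,lmx,lox,mox,moz,msx,osx,osz,oxz,sxz
∂3: piv[fhij,fhim,fhjm,fhsx,fijm,flox,fosx,ijlz,mosx,mosz,moxz,msxz] rk=12  ker:hijm,osxz
rk∂_3=12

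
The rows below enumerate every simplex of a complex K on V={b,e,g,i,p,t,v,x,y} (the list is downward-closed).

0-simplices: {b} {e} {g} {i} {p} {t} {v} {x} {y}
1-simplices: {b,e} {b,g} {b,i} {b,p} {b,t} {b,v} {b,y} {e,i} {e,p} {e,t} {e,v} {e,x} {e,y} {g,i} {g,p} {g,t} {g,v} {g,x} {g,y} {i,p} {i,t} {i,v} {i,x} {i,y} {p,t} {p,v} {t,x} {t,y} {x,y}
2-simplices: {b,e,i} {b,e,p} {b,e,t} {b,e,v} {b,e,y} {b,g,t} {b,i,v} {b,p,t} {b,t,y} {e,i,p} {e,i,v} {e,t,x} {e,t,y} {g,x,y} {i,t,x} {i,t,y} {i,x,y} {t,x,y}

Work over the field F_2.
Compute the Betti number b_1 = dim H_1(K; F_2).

n_0=9 n_1=29 n_2=18  [Z2]
∂1: piv[be,bg,bi,bp,bt,bv,by,ex] rk=8  ker:ei,ep,et,ev,ey,gi,gp,gt,gv,gx,gy,ip,it,iv,ix,iy,pt,pv,tx,ty,xy
∂2: piv[bei,bep,bet,bev,bey,bgt,biv,bpt,bty,eip,etx,gxy,itx,ity,ixy] rk=15  ker:eiv,ety,txy
b_1=(29−8)−15=6

b_1=6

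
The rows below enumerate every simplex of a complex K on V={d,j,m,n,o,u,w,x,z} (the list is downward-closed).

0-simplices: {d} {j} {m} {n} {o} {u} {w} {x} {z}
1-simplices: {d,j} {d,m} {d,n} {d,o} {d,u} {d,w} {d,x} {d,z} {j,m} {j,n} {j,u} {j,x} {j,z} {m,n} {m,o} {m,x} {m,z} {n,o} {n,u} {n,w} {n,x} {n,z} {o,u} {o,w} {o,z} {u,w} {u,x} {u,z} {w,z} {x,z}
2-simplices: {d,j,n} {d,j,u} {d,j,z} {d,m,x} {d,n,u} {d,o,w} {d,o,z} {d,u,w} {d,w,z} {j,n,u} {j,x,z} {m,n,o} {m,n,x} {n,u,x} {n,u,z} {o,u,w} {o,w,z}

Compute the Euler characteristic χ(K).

χ(K)=-4

n_0=9 n_1=30 n_2=17
χ=+9−30+17=-4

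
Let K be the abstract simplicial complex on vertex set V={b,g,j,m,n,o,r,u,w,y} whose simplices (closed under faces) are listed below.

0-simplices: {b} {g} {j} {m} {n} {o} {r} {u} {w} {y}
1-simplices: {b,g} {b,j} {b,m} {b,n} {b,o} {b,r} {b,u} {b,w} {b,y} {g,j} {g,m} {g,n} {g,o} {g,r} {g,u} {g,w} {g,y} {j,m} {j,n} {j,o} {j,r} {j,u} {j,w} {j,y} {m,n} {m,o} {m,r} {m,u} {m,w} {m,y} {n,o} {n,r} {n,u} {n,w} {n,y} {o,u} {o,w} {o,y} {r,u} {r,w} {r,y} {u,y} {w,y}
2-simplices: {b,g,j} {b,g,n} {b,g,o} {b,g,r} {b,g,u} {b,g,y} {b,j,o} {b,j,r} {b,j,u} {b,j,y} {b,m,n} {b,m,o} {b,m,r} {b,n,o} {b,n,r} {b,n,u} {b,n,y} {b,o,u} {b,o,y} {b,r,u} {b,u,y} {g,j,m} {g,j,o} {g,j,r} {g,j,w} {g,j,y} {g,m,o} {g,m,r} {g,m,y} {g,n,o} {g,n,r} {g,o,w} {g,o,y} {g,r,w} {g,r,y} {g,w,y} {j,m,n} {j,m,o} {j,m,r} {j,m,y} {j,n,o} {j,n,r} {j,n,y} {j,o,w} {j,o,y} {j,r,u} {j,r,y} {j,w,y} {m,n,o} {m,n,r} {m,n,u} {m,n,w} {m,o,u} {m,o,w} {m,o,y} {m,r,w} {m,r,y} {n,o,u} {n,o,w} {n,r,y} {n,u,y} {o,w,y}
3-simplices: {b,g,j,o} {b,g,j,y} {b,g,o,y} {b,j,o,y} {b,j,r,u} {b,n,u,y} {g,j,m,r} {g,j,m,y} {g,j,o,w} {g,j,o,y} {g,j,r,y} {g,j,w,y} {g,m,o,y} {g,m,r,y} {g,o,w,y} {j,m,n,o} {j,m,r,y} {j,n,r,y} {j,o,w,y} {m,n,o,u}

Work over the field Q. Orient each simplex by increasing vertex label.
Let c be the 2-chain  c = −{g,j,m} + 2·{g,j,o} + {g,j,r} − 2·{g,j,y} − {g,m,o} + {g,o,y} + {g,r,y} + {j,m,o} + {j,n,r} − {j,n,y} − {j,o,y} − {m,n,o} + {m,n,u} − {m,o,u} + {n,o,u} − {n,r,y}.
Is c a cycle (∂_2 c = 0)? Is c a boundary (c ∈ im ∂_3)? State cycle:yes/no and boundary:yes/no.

n_0=10 n_1=43 n_2=62 n_3=20  [Q]
∂1: piv[bg,bj,bm,bn,bo,br,bu,bw,by] rk=9  ker:gj,gm,gn,go,gr,gu,gw,gy,jm,jn,jo,jr,ju,jw,jy,mn,mo,mr,mu,mw,my,no,nr,nu,nw,ny,ou,ow,oy,ru,rw,ry,uy,wy
∂2: piv[bgj,bgn,bgo,bgr,bgu,bgy,bjo,bjr,bju,bjy,bmn,bmo,bmr,bno,bnr,bnu,bny,bou,boy,bru,buy,gjm,gjw,gmo,gmy,gow,grw,gry,gwy,jmn,mnu,mnw,mow] rk=33  ker:gjo,gjr,gjy,gmr,gno,gnr,goy,jmo,jmr,jmy,jno,jnr,jny,jow,joy,jru,jry,jwy,mno,mnr,mou,moy,mrw,mry,nou,now,nry,nuy,owy
∂3: piv[bgjo,bgjy,bgoy,bjoy,bjru,bnuy,gjmr,gjmy,gjow,gjry,gjwy,gmoy,gmry,gowy,jmno,jnry,mnou] rk=17  ker:gjoy,jmry,jowy
∂2c = 0
c vs im∂3: residual ≠ 0 ⇒ not boundary

cycle:yes boundary:no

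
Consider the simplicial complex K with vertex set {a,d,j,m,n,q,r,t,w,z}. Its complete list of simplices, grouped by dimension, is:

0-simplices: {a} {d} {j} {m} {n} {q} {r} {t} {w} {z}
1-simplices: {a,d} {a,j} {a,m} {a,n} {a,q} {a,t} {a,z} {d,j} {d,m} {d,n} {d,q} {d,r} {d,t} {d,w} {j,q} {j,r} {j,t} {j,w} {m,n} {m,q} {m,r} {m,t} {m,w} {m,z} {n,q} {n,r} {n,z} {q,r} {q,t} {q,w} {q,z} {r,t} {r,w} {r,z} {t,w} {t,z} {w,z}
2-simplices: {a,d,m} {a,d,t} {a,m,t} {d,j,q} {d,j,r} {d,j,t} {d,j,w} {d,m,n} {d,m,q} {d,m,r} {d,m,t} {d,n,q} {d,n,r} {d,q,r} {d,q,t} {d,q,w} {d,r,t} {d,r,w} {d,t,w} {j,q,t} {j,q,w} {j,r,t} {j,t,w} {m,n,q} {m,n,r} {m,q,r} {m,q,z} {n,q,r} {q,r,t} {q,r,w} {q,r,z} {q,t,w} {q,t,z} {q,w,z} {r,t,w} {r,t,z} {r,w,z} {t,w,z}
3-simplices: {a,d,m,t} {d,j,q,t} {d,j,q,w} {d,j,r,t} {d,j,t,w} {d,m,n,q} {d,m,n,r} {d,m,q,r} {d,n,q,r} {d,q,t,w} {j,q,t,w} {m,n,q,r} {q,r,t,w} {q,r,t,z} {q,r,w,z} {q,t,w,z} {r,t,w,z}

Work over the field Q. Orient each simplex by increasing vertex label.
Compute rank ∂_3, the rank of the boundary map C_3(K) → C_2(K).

n_0=10 n_1=37 n_2=38 n_3=17  [Q]
∂1: piv[ad,aj,am,an,aq,at,az,dr,dw] rk=9  ker:dj,dm,dn,dq,dt,jq,jr,jt,jw,mn,mq,mr,mt,mw,mz,nq,nr,nz,qr,qt,qw,qz,rt,rw,rz,tw,tz,wz
∂2: piv[adm,adt,amt,djq,djr,djt,djw,dmn,dmq,dmr,dnq,dnr,dqr,dqt,dqw,drt,drw,dtw,mqz,qrz,qtz,qwz] rk=22  ker:dmt,jqt,jqw,jrt,jtw,mnq,mnr,mqr,nqr,qrt,qrw,qtw,rtw,rtz,rwz,twz
∂3: piv[admt,djqt,djqw,djrt,djtw,dmnq,dmnr,dmqr,dnqr,dqtw,qrtw,qrtz,qrwz,qtwz] rk=14  ker:jqtw,mnqr,rtwz
rk∂_3=14

rank∂_3=14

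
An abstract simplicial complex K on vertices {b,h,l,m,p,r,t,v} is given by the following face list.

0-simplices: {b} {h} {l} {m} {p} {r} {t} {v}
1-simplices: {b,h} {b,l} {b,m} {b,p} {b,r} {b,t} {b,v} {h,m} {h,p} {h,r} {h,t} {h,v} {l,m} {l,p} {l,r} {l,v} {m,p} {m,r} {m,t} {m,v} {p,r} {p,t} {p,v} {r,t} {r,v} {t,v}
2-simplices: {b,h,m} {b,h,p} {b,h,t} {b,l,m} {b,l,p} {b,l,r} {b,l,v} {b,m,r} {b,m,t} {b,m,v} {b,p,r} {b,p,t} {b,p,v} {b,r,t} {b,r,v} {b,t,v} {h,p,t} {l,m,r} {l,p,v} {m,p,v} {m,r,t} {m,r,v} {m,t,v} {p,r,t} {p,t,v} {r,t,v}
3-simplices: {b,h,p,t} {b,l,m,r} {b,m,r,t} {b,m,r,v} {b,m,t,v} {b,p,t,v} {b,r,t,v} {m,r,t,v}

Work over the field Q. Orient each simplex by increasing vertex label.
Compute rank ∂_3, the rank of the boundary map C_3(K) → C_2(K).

n_0=8 n_1=26 n_2=26 n_3=8  [Q]
∂1: piv[bh,bl,bm,bp,br,bt,bv] rk=7  ker:hm,hp,hr,ht,hv,lm,lp,lr,lv,mp,mr,mt,mv,pr,pt,pv,rt,rv,tv
∂2: piv[bhm,bhp,bht,blm,blp,blr,blv,bmr,bmt,bmv,bpr,bpt,bpv,brt,brv,btv,mpv] rk=17  ker:hpt,lmr,lpv,mrt,mrv,mtv,prt,ptv,rtv
∂3: piv[bhpt,blmr,bmrt,bmrv,bmtv,bptv,brtv] rk=7  ker:mrtv
rk∂_3=7

rank∂_3=7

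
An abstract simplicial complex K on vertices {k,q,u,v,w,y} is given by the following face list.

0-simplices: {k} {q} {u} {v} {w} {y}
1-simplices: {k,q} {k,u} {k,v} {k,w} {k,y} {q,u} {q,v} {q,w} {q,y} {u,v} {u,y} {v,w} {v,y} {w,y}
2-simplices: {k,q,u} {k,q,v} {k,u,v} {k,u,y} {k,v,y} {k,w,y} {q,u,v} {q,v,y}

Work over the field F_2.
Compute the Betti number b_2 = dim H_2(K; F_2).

n_0=6 n_1=14 n_2=8  [Z2]
∂1: piv[kq,ku,kv,kw,ky] rk=5  ker:qu,qv,qw,qy,uv,uy,vw,vy,wy
∂2: piv[kqu,kqv,kuv,kuy,kvy,kwy,qvy] rk=7  ker:quv
b_2=(8−7)−0=1

b_2=1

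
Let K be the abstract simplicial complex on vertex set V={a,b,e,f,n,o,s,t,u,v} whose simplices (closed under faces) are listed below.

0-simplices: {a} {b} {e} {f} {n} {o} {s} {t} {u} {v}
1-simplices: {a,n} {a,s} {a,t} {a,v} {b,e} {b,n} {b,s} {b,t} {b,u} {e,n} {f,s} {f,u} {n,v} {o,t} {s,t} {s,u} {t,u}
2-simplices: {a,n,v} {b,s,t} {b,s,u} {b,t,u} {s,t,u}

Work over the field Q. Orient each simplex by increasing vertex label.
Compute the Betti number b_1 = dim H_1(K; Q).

b_1=4

n_0=10 n_1=17 n_2=5  [Q]
∂1: piv[an,as,at,av,be,bn,bu,fs,ot] rk=9  ker:bs,bt,en,fu,nv,st,su,tu
∂2: piv[anv,bst,bsu,btu] rk=4  ker:stu
b_1=(17−9)−4=4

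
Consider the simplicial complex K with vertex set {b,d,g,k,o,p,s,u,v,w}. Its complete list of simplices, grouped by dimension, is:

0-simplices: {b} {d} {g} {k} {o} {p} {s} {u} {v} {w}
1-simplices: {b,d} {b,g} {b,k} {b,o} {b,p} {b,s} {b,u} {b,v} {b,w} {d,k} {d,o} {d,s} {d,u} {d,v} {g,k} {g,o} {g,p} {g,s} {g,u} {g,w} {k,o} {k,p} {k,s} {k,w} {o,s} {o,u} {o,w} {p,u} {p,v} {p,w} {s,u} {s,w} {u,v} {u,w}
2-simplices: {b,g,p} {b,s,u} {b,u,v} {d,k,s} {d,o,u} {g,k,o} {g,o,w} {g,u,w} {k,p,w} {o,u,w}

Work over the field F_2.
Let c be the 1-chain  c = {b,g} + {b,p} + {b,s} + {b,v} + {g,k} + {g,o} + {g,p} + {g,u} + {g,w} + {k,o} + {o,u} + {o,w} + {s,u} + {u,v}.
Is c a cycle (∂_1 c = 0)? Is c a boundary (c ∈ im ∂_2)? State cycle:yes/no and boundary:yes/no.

cycle:yes boundary:yes

n_0=10 n_1=34 n_2=10  [Z2]
∂1: piv[bd,bg,bk,bo,bp,bs,bu,bv,bw] rk=9  ker:dk,do,ds,du,dv,gk,go,gp,gs,gu,gw,ko,kp,ks,kw,os,ou,ow,pu,pv,pw,su,sw,uv,uw
∂2: piv[bgp,bsu,buv,dks,dou,gko,gow,guw,kpw,ouw] rk=10
∂1c = 0
c vs im∂2: reduces to 0 ⇒ boundary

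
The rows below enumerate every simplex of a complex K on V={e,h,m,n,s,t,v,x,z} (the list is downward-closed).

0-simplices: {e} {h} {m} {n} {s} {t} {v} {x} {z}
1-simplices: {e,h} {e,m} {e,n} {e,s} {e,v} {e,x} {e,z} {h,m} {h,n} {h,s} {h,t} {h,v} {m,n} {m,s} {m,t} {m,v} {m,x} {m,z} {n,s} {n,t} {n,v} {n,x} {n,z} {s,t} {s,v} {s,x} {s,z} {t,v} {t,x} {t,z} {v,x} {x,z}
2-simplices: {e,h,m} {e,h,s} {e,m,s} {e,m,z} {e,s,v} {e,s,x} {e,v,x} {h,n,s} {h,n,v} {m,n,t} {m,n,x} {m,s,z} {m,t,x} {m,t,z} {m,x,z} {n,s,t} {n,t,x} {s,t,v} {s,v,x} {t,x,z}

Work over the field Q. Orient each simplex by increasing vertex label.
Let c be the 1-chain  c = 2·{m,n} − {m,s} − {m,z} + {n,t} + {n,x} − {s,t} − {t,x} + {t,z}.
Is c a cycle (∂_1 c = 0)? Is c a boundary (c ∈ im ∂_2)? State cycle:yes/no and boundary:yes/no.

n_0=9 n_1=32 n_2=20  [Q]
∂1: piv[eh,em,en,es,ev,ex,ez,ht] rk=8  ker:hm,hn,hs,hv,mn,ms,mt,mv,mx,mz,ns,nt,nv,nx,nz,st,sv,sx,sz,tv,tx,tz,vx,xz
∂2: piv[ehm,ehs,ems,emz,esv,esx,evx,hns,hnv,mnt,mnx,msz,mtx,mtz,mxz,nst,stv] rk=17  ker:ntx,svx,txz
∂1c = 0
c vs im∂2: residual ≠ 0 ⇒ not boundary

cycle:yes boundary:no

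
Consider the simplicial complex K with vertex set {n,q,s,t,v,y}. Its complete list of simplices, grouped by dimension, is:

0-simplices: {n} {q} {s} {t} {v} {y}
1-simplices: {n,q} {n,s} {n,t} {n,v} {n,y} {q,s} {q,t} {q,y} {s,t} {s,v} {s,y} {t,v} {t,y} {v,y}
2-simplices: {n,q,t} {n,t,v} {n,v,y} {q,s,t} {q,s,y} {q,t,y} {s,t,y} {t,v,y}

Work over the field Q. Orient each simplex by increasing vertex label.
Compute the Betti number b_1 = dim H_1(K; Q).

n_0=6 n_1=14 n_2=8  [Q]
∂1: piv[nq,ns,nt,nv,ny] rk=5  ker:qs,qt,qy,st,sv,sy,tv,ty,vy
∂2: piv[nqt,ntv,nvy,qst,qsy,qty,tvy] rk=7  ker:sty
b_1=(14−5)−7=2

b_1=2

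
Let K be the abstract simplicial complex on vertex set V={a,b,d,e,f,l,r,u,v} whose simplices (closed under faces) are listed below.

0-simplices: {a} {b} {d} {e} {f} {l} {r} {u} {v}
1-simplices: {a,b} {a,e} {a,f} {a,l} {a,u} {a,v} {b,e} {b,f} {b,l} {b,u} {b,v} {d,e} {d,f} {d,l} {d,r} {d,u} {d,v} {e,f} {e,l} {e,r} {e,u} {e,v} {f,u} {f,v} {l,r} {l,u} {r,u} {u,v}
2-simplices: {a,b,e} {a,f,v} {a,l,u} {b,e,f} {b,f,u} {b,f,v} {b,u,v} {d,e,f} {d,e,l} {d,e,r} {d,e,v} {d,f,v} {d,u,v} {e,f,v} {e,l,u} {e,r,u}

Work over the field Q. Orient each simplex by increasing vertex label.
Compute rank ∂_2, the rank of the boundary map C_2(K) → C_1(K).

n_0=9 n_1=28 n_2=16  [Q]
∂1: piv[ab,ae,af,al,au,av,de,dr] rk=8  ker:be,bf,bl,bu,bv,df,dl,du,dv,ef,el,er,eu,ev,fu,fv,lr,lu,ru,uv
∂2: piv[abe,afv,alu,bef,bfu,bfv,buv,def,del,der,dev,dfv,duv,elu,eru] rk=15  ker:efv
rk∂_2=15

rank∂_2=15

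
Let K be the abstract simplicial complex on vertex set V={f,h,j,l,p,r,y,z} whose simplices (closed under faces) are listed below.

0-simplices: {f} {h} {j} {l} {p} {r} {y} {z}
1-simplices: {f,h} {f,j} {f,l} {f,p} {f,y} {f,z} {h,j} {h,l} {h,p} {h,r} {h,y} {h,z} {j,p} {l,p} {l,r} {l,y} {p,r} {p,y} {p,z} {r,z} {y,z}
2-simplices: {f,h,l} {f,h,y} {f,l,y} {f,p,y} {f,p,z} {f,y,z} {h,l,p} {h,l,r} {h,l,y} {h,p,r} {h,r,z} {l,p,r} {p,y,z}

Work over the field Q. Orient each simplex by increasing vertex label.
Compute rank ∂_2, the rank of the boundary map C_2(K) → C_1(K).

n_0=8 n_1=21 n_2=13  [Q]
∂1: piv[fh,fj,fl,fp,fy,fz,hr] rk=7  ker:hj,hl,hp,hy,hz,jp,lp,lr,ly,pr,py,pz,rz,yz
∂2: piv[fhl,fhy,fly,fpy,fpz,fyz,hlp,hlr,hpr,hrz] rk=10  ker:hly,lpr,pyz
rk∂_2=10

rank∂_2=10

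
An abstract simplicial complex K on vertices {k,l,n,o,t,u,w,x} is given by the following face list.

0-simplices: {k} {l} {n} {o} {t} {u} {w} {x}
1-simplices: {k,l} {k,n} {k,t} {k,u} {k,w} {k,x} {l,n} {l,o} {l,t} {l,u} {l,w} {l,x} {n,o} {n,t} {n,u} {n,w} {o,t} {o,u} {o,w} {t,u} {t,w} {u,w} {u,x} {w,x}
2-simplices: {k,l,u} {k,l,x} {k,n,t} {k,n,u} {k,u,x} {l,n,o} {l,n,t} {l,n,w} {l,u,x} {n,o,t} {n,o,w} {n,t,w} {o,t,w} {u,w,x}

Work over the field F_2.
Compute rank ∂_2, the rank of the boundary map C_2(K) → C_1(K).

rank∂_2=12

n_0=8 n_1=24 n_2=14  [Z2]
∂1: piv[kl,kn,kt,ku,kw,kx,lo] rk=7  ker:ln,lt,lu,lw,lx,no,nt,nu,nw,ot,ou,ow,tu,tw,uw,ux,wx
∂2: piv[klu,klx,knt,knu,kux,lno,lnt,lnw,not,now,ntw,uwx] rk=12  ker:lux,otw
rk∂_2=12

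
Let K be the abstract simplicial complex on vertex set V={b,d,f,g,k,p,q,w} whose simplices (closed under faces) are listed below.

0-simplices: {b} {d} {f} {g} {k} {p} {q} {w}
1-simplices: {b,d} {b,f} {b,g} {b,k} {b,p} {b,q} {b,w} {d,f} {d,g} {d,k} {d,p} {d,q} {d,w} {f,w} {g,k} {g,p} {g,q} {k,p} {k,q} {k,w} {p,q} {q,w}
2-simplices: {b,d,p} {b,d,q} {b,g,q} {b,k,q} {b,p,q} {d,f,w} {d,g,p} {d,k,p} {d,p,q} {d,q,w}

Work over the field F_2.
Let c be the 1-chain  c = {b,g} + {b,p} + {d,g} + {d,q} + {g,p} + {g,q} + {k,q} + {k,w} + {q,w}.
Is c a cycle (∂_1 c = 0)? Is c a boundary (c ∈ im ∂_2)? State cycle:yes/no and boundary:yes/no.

cycle:yes boundary:no

n_0=8 n_1=22 n_2=10  [Z2]
∂1: piv[bd,bf,bg,bk,bp,bq,bw] rk=7  ker:df,dg,dk,dp,dq,dw,fw,gk,gp,gq,kp,kq,kw,pq,qw
∂2: piv[bdp,bdq,bgq,bkq,bpq,dfw,dgp,dkp,dqw] rk=9  ker:dpq
∂1c = 0
c vs im∂2: residual ≠ 0 ⇒ not boundary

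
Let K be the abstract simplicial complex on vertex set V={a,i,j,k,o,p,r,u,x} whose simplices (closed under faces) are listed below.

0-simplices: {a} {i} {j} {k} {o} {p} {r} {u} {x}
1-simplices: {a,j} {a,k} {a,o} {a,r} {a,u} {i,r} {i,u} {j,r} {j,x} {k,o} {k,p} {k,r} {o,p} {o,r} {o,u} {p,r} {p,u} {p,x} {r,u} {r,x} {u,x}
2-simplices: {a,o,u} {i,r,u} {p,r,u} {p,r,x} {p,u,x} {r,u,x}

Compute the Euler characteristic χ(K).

χ(K)=-6

n_0=9 n_1=21 n_2=6
χ=+9−21+6=-6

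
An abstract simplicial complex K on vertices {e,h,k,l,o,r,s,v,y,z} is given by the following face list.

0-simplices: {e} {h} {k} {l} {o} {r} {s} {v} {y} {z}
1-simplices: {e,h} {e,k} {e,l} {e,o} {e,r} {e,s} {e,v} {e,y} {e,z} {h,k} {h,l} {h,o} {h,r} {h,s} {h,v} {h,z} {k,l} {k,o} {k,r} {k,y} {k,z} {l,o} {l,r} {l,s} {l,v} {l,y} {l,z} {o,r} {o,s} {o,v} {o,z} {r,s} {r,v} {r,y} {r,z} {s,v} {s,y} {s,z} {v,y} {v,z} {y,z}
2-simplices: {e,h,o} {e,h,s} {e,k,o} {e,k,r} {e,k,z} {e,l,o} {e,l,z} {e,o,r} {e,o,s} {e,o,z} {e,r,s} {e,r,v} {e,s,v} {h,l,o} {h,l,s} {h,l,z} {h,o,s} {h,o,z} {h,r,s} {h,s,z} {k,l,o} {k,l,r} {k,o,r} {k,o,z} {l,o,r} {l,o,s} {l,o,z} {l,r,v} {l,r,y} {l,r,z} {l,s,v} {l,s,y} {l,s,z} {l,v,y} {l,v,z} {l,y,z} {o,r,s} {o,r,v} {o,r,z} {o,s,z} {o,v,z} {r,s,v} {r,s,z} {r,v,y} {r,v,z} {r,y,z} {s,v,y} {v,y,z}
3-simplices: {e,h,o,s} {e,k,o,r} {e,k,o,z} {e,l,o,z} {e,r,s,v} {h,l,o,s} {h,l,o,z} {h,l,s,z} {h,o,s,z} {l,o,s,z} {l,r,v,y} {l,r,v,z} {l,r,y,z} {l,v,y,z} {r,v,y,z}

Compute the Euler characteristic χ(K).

χ(K)=2

n_0=10 n_1=41 n_2=48 n_3=15
χ=+10−41+48−15=2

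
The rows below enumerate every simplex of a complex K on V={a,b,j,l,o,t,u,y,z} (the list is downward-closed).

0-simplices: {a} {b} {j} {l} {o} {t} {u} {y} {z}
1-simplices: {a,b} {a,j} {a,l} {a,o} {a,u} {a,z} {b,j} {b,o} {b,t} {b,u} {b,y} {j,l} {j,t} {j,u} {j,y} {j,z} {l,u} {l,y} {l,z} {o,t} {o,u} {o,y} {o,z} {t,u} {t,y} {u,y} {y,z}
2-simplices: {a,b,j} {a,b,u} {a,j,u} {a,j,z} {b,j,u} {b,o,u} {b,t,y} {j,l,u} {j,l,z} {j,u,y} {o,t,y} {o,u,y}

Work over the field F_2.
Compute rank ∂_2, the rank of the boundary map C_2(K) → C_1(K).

rank∂_2=11

n_0=9 n_1=27 n_2=12  [Z2]
∂1: piv[ab,aj,al,ao,au,az,bt,by] rk=8  ker:bj,bo,bu,jl,jt,ju,jy,jz,lu,ly,lz,ot,ou,oy,oz,tu,ty,uy,yz
∂2: piv[abj,abu,aju,ajz,bou,bty,jlu,jlz,juy,oty,ouy] rk=11  ker:bju
rk∂_2=11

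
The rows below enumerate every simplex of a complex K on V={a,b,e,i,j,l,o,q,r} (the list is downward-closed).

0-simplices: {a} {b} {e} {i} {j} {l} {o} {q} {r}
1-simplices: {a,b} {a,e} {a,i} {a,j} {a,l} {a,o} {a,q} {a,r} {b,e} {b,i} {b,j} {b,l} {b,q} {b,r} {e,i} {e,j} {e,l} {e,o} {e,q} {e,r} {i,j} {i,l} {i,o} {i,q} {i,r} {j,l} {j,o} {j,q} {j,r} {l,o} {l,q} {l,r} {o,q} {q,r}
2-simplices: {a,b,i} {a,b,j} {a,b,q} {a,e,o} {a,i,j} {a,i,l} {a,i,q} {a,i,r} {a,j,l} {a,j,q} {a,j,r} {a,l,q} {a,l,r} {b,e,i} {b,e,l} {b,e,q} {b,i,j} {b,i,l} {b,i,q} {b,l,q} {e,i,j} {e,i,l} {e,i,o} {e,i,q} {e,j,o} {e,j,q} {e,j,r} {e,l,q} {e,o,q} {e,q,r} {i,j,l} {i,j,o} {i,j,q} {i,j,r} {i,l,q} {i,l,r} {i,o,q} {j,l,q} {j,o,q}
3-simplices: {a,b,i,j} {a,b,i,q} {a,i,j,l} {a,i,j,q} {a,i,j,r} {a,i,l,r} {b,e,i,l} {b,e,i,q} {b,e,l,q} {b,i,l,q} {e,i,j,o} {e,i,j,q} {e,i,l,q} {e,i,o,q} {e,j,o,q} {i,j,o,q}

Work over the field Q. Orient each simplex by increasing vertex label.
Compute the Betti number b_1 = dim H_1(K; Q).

n_0=9 n_1=34 n_2=39 n_3=16  [Q]
∂1: piv[ab,ae,ai,aj,al,ao,aq,ar] rk=8  ker:be,bi,bj,bl,bq,br,ei,ej,el,eo,eq,er,ij,il,io,iq,ir,jl,jo,jq,jr,lo,lq,lr,oq,qr
∂2: piv[abi,abj,abq,aeo,aij,ail,aiq,air,ajl,ajq,ajr,alq,alr,bei,bel,beq,bil,eij,eio,ejo,ejr,eoq,eqr] rk=23  ker:bij,biq,blq,eil,eiq,ejq,elq,ijl,ijo,ijq,ijr,ilq,ilr,ioq,jlq,joq
∂3: piv[abij,abiq,aijl,aijq,aijr,ailr,beil,beiq,belq,bilq,eijo,eijq,eioq,ejoq] rk=14  ker:eilq,ijoq
b_1=(34−8)−23=3

b_1=3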